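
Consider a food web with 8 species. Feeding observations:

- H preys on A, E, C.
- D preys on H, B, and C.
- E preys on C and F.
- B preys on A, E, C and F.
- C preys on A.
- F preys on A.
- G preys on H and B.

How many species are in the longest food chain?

One longest chain: A → F → E → B → G.
It has 5 species and 4 links.

5 species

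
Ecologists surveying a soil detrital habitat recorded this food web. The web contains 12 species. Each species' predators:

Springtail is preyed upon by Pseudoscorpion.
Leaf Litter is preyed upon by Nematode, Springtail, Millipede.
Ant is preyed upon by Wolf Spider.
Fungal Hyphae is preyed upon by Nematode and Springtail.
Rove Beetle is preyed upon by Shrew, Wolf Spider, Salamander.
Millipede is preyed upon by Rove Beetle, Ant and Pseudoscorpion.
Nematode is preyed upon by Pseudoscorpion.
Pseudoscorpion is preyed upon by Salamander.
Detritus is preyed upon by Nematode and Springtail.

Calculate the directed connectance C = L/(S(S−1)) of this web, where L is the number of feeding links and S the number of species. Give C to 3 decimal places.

The web has S = 12 species and L = 17 feeding links.
C = L / (S(S−1)) = 17 / 132 = 0.1288 ≈ 0.129.

C = 0.129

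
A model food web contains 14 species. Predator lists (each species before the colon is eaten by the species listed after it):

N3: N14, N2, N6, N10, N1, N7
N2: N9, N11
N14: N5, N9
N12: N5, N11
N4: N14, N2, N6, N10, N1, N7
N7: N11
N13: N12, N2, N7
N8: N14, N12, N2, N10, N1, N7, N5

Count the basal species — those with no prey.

Basal species (no prey listed): N3, N13, N8, N4.
Count: 4.

4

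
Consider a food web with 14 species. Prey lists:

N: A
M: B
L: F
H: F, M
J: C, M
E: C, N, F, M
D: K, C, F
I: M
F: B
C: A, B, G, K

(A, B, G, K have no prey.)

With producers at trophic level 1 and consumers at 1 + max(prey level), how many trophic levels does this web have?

Producers (level 1): A, B, G, K.
B → F → H gives H level 3.
No species has a prey at level 3, so no species reaches level 4.

3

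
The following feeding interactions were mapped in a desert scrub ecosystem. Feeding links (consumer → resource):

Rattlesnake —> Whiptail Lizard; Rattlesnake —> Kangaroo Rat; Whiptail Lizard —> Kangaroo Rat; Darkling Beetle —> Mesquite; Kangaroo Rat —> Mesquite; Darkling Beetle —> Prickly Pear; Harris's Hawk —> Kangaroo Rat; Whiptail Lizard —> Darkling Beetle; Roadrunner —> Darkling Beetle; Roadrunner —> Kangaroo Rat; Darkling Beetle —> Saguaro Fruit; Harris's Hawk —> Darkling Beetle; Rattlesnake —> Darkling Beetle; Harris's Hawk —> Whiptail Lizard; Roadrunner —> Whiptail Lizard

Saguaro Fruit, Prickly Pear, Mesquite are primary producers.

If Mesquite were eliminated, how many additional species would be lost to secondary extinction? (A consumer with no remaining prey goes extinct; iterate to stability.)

1

Remove Mesquite.
Round 1: Kangaroo Rat (all prey gone) → extinct.
No further losses. Total secondary extinctions: 1.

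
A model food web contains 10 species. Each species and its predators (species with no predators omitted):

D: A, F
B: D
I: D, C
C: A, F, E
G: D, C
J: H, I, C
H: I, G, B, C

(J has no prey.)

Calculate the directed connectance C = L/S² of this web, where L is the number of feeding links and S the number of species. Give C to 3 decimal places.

C = 0.170

The web has S = 10 species and L = 17 feeding links.
C = L / S² = 17 / 100 = 0.1700 ≈ 0.170.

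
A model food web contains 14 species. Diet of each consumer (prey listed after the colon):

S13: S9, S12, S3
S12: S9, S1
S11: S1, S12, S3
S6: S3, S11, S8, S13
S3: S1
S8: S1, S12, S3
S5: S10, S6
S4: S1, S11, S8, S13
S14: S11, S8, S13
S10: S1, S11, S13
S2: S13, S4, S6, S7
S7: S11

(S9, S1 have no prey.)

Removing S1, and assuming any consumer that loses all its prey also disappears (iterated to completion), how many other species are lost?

Remove S1.
Round 1: S3 (all prey gone) → extinct.
No further losses. Total secondary extinctions: 1.

1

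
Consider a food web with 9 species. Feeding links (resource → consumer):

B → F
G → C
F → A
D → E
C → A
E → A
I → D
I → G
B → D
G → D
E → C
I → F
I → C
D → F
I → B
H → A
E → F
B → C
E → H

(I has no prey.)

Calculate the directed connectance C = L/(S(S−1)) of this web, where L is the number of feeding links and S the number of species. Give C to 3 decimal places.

C = 0.264

The web has S = 9 species and L = 19 feeding links.
C = L / (S(S−1)) = 19 / 72 = 0.2639 ≈ 0.264.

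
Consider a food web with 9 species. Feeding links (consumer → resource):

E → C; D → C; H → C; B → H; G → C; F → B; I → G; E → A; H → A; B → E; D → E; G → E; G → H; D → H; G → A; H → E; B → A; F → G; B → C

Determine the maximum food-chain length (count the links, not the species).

One longest chain: A → E → H → G → I.
It has 5 species and 4 links.

4 links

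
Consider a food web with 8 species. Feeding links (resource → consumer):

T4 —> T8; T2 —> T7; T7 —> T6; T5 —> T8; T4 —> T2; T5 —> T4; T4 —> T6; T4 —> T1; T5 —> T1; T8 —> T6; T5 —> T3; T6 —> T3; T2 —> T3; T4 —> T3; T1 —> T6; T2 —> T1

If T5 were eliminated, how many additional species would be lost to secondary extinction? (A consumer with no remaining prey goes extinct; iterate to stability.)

7

Remove T5.
Round 1: T4 (all prey gone) → extinct.
Round 2: T2 (all prey gone), T8 (all prey gone) → extinct.
Round 3: T7 (all prey gone), T1 (all prey gone) → extinct.
Round 4: T6 (all prey gone) → extinct.
Round 5: T3 (all prey gone) → extinct.
No further losses. Total secondary extinctions: 7.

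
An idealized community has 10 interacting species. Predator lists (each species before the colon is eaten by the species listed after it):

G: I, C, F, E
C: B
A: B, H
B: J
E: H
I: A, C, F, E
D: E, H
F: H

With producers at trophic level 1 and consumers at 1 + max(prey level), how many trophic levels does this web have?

5

Producers (level 1): D, G.
G → I → A → B → J gives J level 5.
No species has a prey at level 5, so no species reaches level 6.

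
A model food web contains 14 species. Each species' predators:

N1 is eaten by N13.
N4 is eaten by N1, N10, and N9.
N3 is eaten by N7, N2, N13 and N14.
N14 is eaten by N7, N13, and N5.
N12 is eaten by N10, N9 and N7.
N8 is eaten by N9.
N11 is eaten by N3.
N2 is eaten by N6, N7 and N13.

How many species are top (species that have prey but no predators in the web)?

6

Top species (has prey, but nothing eats it): N9, N10, N5, N6, N7, N13.
Count: 6.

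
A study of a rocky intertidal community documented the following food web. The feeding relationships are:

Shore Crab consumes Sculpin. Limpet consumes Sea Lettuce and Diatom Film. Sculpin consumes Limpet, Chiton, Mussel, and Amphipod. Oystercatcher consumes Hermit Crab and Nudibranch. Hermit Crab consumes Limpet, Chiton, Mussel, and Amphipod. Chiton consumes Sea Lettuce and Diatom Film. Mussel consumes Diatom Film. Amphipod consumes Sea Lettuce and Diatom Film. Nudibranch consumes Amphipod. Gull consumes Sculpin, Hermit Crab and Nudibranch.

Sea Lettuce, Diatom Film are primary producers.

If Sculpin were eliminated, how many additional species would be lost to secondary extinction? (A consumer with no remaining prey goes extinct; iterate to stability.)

Remove Sculpin.
Round 1: Shore Crab (all prey gone) → extinct.
No further losses. Total secondary extinctions: 1.

1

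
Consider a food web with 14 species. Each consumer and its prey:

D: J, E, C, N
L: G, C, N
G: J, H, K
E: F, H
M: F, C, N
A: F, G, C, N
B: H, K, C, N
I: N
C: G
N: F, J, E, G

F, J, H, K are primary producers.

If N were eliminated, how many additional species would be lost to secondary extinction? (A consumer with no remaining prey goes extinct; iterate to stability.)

1

Remove N.
Round 1: I (all prey gone) → extinct.
No further losses. Total secondary extinctions: 1.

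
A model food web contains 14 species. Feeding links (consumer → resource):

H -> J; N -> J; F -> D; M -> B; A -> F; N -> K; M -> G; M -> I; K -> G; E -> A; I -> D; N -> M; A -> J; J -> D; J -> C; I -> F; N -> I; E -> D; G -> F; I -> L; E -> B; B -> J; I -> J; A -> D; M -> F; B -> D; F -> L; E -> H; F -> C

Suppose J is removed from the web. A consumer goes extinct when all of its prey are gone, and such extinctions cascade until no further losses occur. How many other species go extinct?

Remove J.
Round 1: H (all prey gone) → extinct.
No further losses. Total secondary extinctions: 1.

1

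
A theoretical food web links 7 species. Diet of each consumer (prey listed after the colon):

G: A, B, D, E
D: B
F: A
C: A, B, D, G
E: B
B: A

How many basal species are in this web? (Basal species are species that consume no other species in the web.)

Basal species (no prey listed): A.
Count: 1.

1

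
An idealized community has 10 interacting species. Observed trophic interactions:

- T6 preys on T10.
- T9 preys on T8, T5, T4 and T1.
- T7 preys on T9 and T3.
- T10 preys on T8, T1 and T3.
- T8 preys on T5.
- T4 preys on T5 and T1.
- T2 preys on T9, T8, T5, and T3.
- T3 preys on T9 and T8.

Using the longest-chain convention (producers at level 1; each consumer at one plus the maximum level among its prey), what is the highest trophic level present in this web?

Producers (level 1): T1, T5.
T1 → T4 → T9 → T3 → T10 → T6 gives T6 level 6.
No species has a prey at level 6, so no species reaches level 7.

6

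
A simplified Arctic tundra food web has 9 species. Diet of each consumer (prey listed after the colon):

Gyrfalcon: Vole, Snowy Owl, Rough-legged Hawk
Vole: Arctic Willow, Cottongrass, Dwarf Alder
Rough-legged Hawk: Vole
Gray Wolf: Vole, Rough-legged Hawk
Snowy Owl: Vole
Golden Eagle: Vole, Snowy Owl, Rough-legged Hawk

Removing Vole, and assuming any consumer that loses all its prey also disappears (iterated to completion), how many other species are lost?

Remove Vole.
Round 1: Snowy Owl (all prey gone), Rough-legged Hawk (all prey gone) → extinct.
Round 2: Gray Wolf (all prey gone), Golden Eagle (all prey gone), Gyrfalcon (all prey gone) → extinct.
No further losses. Total secondary extinctions: 5.

5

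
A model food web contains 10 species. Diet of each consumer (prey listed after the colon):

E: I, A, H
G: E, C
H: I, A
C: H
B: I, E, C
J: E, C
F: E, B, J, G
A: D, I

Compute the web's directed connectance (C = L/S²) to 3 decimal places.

C = 0.190

The web has S = 10 species and L = 19 feeding links.
C = L / S² = 19 / 100 = 0.1900 ≈ 0.190.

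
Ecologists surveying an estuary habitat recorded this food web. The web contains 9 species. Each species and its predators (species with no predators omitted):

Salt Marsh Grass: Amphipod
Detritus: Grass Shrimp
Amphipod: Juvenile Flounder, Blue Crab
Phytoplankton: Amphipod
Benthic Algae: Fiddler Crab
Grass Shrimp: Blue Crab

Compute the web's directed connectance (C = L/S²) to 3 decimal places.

C = 0.086

The web has S = 9 species and L = 7 feeding links.
C = L / S² = 7 / 81 = 0.0864 ≈ 0.086.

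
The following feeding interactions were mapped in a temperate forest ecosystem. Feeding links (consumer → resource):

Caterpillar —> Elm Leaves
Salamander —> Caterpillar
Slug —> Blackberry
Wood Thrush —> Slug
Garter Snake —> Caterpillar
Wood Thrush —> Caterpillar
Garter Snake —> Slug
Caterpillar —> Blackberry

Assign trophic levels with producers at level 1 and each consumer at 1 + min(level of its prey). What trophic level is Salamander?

Blackberry is a producer → level 1.
Caterpillar eats Blackberry → level 2.
Salamander eats Caterpillar → level 3.
No prey of Salamander is below level 2, so 3 is the minimum.

Trophic level 3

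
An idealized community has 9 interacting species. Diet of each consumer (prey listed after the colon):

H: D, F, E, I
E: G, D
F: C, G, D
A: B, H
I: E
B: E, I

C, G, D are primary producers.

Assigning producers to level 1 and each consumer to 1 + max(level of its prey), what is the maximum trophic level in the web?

Producers (level 1): C, G, D.
G → E → I → B → A gives A level 5.
No species has a prey at level 5, so no species reaches level 6.

5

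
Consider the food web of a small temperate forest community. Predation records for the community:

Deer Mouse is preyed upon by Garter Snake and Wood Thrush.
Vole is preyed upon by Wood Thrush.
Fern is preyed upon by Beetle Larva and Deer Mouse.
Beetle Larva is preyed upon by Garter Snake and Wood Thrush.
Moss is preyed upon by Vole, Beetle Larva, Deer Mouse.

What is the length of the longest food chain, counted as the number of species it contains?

One longest chain: Fern → Deer Mouse → Wood Thrush.
It has 3 species and 2 links.

3 species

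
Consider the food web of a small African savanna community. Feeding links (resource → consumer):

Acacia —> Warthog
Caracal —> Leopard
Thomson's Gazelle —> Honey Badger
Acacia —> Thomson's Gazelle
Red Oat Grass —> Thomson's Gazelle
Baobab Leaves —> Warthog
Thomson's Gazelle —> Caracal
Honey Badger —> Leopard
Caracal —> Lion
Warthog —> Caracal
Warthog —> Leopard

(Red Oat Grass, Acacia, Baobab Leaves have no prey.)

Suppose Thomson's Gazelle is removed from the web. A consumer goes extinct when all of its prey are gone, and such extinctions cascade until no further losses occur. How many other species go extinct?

1

Remove Thomson's Gazelle.
Round 1: Honey Badger (all prey gone) → extinct.
No further losses. Total secondary extinctions: 1.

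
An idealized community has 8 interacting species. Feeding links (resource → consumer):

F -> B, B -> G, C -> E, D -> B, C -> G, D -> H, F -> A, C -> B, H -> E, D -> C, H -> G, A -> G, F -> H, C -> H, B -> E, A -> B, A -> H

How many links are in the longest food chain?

3 links

One longest chain: F → A → B → G.
It has 4 species and 3 links.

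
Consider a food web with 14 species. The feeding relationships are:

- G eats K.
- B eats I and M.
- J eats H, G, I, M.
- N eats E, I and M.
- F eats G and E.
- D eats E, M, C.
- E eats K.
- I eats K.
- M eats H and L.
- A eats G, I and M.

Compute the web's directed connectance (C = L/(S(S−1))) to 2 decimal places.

The web has S = 14 species and L = 22 feeding links.
C = L / (S(S−1)) = 22 / 182 = 0.1209 ≈ 0.12.

C = 0.12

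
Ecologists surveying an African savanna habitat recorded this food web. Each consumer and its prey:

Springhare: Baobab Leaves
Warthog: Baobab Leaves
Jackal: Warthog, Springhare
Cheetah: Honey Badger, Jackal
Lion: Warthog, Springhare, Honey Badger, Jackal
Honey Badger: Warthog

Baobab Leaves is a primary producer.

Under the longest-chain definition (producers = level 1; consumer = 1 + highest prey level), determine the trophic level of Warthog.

Trophic level 2

Baobab Leaves is a producer → level 1.
Warthog eats Baobab Leaves → level 2.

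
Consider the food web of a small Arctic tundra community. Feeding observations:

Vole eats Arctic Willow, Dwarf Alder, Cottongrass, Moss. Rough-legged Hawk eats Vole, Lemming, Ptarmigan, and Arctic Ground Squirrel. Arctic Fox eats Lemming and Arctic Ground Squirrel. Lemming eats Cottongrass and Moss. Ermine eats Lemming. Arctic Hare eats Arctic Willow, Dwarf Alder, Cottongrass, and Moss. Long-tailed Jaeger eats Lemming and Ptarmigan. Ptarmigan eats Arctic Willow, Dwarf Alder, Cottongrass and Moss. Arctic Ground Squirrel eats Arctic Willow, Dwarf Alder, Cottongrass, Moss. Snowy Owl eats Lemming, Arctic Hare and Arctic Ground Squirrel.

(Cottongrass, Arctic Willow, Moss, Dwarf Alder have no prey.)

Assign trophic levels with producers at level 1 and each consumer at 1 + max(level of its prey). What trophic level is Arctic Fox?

Cottongrass is a producer → level 1.
Lemming eats Cottongrass (level 1); other prey at levels: Moss 1 → level 2.
Arctic Fox eats Lemming (level 2); other prey at levels: Arctic Ground Squirrel 2 → level 3.

Trophic level 3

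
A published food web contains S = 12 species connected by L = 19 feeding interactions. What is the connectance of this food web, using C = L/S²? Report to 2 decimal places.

The web has S = 12 species and L = 19 feeding links.
C = L / S² = 19 / 144 = 0.1319 ≈ 0.13.

C = 0.13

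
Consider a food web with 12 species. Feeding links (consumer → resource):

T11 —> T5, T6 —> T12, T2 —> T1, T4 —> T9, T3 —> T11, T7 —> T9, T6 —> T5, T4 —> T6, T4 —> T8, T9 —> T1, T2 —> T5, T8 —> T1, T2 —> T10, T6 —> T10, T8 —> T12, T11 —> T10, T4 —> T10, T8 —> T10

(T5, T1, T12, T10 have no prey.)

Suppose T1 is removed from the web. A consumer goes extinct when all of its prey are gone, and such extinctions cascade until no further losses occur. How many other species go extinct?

2

Remove T1.
Round 1: T9 (all prey gone) → extinct.
Round 2: T7 (all prey gone) → extinct.
No further losses. Total secondary extinctions: 2.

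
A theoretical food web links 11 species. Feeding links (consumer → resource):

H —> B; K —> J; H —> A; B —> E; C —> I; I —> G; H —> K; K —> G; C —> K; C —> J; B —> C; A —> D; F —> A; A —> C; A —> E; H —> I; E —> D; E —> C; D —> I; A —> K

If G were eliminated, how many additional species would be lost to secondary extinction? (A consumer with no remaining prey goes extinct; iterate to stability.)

Remove G.
Round 1: I (all prey gone) → extinct.
Round 2: D (all prey gone) → extinct.
No further losses. Total secondary extinctions: 2.

2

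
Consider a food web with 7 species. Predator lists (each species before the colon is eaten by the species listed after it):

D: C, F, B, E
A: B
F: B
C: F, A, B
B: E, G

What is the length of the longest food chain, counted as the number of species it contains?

5 species

One longest chain: D → C → F → B → E.
It has 5 species and 4 links.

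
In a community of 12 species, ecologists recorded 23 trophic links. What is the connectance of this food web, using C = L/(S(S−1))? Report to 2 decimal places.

C = 0.17

The web has S = 12 species and L = 23 feeding links.
C = L / (S(S−1)) = 23 / 132 = 0.1742 ≈ 0.17.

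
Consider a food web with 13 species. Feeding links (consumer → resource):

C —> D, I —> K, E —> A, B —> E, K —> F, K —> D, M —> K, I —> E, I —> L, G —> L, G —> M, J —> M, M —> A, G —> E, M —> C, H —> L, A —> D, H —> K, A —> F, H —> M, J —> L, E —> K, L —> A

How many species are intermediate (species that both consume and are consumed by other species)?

Intermediate species (has both prey and predators): A, K, C, L, E, M.
Count: 6.

6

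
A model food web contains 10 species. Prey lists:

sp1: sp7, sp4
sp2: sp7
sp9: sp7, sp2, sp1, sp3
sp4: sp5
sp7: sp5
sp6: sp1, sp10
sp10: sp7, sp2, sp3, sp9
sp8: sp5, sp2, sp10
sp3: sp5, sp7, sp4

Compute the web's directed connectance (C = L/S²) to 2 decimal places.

The web has S = 10 species and L = 21 feeding links.
C = L / S² = 21 / 100 = 0.2100 ≈ 0.21.

C = 0.21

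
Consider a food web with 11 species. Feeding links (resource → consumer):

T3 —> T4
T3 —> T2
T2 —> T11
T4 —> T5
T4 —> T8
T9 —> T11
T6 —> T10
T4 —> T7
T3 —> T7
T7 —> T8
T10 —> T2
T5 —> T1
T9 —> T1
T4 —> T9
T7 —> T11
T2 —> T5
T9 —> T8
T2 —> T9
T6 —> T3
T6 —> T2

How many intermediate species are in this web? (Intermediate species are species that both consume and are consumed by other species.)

7

Intermediate species (has both prey and predators): T3, T10, T4, T2, T5, T7, T9.
Count: 7.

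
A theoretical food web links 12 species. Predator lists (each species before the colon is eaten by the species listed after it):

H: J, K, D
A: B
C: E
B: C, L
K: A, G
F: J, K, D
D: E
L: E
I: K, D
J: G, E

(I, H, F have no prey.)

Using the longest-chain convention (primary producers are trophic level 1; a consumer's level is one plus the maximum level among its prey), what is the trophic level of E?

I is a producer → level 1.
K eats I (level 1); other prey at levels: H 1, F 1 → level 2.
A eats K → level 3.
B eats A → level 4.
C eats B → level 5.
E eats C (level 5); other prey at levels: J 2, D 2, L 5 → level 6.

Trophic level 6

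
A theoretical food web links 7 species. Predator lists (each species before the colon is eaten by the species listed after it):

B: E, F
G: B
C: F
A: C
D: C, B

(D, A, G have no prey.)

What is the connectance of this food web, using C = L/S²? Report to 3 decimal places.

The web has S = 7 species and L = 7 feeding links.
C = L / S² = 7 / 49 = 0.1429 ≈ 0.143.

C = 0.143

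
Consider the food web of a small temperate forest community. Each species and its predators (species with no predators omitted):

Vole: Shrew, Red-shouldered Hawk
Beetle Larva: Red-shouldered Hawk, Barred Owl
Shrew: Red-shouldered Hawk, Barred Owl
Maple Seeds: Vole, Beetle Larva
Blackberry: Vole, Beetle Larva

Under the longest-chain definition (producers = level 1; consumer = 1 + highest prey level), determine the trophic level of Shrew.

Blackberry is a producer → level 1.
Vole eats Blackberry (level 1); other prey at levels: Maple Seeds 1 → level 2.
Shrew eats Vole → level 3.

Trophic level 3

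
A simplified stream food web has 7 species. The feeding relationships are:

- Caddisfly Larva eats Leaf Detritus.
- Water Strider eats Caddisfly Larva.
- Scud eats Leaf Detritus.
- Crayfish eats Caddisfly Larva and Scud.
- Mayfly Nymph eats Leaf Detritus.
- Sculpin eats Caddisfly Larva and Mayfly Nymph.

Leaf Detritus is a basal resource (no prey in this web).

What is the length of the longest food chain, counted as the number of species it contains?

3 species

One longest chain: Leaf Detritus → Caddisfly Larva → Water Strider.
It has 3 species and 2 links.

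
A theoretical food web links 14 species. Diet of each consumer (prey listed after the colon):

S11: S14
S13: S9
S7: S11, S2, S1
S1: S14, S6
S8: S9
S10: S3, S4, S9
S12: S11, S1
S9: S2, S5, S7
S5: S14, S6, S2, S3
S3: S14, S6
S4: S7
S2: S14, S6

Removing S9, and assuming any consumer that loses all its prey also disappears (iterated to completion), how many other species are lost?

Remove S9.
Round 1: S13 (all prey gone), S8 (all prey gone) → extinct.
No further losses. Total secondary extinctions: 2.

2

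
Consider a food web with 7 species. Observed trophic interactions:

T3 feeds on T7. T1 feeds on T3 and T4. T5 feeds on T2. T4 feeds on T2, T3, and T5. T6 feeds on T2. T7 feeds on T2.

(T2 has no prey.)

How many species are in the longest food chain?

One longest chain: T2 → T7 → T3 → T4 → T1.
It has 5 species and 4 links.

5 species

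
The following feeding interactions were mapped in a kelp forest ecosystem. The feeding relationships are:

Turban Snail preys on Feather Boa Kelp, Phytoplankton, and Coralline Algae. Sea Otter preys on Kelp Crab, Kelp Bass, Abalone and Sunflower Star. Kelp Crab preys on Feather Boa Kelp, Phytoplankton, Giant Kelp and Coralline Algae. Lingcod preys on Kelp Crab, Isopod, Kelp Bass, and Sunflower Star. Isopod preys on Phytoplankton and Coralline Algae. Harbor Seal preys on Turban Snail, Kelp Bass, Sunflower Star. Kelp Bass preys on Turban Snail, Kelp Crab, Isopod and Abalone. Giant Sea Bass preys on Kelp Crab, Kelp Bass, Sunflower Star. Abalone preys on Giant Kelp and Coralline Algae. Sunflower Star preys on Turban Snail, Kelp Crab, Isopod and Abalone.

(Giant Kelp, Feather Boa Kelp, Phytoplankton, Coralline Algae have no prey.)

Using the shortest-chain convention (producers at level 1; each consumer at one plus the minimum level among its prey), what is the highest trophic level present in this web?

3

Producers (level 1): Giant Kelp, Feather Boa Kelp, Phytoplankton, Coralline Algae.
Following each consumer down to its lowest-level prey: Giant Kelp → Abalone → Sea Otter (levels 1 through 3).
All prey of Sea Otter (Abalone 2, Kelp Crab 2, Sunflower Star 3, Kelp Bass 3) are at level 2 or above, so Sea Otter is at level 1 + 2 = 3.
Every consumer has at least one prey at level 2 or below, so none exceeds level 3.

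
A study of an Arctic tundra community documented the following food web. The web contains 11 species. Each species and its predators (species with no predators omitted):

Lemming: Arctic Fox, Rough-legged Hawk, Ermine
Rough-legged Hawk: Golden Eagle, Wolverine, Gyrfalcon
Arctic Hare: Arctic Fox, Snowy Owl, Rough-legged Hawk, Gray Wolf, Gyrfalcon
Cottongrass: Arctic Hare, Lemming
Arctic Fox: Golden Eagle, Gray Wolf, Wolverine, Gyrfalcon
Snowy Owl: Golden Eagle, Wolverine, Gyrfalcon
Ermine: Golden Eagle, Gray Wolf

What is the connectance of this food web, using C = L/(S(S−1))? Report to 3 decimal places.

The web has S = 11 species and L = 22 feeding links.
C = L / (S(S−1)) = 22 / 110 = 0.2000 ≈ 0.200.

C = 0.200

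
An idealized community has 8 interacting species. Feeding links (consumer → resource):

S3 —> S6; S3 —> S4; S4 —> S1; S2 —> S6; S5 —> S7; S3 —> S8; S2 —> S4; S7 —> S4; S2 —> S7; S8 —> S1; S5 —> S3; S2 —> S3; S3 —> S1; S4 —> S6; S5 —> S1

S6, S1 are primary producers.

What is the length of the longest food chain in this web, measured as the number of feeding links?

3 links

One longest chain: S6 → S4 → S7 → S2.
It has 4 species and 3 links.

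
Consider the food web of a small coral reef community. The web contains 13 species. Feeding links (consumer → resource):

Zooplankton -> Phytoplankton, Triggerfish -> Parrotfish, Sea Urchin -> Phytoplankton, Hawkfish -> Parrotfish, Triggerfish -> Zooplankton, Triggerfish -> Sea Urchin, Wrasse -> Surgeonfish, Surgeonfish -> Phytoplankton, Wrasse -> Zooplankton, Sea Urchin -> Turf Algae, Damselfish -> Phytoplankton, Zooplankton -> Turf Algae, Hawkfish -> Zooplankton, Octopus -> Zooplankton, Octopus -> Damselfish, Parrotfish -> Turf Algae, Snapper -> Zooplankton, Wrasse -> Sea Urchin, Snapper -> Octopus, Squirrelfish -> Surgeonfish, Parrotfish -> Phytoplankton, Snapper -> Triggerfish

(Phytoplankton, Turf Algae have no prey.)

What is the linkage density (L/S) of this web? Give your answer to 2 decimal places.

L/S = 1.69

There are L = 22 links among S = 13 species.
L/S = 22/13 = 1.6923 ≈ 1.69.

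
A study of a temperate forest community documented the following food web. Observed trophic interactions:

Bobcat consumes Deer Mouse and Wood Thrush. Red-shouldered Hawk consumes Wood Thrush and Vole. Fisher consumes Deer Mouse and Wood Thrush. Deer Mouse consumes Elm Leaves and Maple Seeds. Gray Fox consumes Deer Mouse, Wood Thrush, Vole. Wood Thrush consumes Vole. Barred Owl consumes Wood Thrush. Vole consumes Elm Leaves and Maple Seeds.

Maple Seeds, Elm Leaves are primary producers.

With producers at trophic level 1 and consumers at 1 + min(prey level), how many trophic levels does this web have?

Producers (level 1): Maple Seeds, Elm Leaves.
Following each consumer down to its lowest-level prey: Maple Seeds → Vole → Wood Thrush → Barred Owl (levels 1 through 4).
All prey of Barred Owl (Wood Thrush 3) are at level 3 or above, so Barred Owl is at level 1 + 3 = 4.
Every consumer has at least one prey at level 3 or below, so none exceeds level 4.

4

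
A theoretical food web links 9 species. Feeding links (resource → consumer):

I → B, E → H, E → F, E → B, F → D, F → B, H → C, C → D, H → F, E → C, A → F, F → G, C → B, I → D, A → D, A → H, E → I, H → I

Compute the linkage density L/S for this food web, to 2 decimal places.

L/S = 2.00

There are L = 18 links among S = 9 species.
L/S = 18/9 = 2.0000 ≈ 2.00.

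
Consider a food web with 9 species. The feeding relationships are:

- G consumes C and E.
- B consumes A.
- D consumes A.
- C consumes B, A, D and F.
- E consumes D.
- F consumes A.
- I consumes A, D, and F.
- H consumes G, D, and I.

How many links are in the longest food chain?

4 links

One longest chain: A → D → C → G → H.
It has 5 species and 4 links.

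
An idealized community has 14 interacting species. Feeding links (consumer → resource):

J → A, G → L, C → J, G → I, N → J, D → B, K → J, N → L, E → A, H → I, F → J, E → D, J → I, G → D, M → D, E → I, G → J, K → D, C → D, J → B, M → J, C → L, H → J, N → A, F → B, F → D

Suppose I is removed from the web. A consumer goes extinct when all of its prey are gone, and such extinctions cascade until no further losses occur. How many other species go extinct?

Remove I.
Every predator of it retains at least one other prey: J still has A, B; E still has A, D; H still has J; G still has L, D, J.
No consumer loses all prey, so no secondary extinctions occur.

0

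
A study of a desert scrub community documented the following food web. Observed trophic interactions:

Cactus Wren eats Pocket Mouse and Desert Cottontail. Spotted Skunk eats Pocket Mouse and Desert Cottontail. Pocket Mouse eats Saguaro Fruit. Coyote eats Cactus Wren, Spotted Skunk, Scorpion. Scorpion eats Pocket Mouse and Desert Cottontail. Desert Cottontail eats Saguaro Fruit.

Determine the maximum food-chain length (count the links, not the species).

3 links

One longest chain: Saguaro Fruit → Pocket Mouse → Spotted Skunk → Coyote.
It has 4 species and 3 links.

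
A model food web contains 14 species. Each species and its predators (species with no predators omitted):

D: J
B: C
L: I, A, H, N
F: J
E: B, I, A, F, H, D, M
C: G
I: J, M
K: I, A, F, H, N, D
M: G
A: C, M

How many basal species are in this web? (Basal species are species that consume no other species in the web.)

3

Basal species (no prey listed): L, E, K.
Count: 3.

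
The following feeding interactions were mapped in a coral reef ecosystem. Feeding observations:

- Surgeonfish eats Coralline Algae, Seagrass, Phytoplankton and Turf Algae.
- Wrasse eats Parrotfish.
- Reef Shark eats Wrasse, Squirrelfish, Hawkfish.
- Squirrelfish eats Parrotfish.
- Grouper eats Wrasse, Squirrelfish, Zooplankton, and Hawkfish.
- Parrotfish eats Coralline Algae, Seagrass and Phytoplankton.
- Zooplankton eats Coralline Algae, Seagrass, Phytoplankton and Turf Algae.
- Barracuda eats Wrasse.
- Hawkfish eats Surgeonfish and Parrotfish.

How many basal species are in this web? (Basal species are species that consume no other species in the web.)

Basal species (no prey listed): Turf Algae, Coralline Algae, Seagrass, Phytoplankton.
Count: 4.

4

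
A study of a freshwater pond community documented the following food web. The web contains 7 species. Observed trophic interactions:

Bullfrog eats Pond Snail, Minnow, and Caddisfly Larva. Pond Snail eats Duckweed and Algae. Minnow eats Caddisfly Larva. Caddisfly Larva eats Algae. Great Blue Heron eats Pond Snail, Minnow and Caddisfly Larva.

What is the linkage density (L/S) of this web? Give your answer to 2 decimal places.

There are L = 10 links among S = 7 species.
L/S = 10/7 = 1.4286 ≈ 1.43.

L/S = 1.43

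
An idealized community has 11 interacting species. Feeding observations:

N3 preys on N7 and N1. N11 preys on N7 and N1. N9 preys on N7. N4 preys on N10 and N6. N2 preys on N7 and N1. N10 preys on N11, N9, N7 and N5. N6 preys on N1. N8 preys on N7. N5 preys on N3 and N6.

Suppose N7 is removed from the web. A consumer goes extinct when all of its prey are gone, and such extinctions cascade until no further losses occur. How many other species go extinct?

2

Remove N7.
Round 1: N8 (all prey gone), N9 (all prey gone) → extinct.
No further losses. Total secondary extinctions: 2.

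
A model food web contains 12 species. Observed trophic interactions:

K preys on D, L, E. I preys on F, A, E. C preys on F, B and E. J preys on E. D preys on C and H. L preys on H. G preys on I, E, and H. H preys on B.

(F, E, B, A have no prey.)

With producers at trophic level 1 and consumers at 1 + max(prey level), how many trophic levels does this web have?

4

Producers (level 1): F, E, B, A.
B → H → L → K gives K level 4.
No species has a prey at level 4, so no species reaches level 5.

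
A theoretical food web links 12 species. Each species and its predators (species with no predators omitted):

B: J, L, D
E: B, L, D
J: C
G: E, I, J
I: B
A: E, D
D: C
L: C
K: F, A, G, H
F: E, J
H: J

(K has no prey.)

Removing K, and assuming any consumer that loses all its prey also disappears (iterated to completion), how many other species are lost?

Remove K.
Round 1: F (all prey gone), A (all prey gone), G (all prey gone), H (all prey gone) → extinct.
Round 2: E (all prey gone), I (all prey gone) → extinct.
Round 3: B (all prey gone) → extinct.
Round 4: J (all prey gone), L (all prey gone), D (all prey gone) → extinct.
Round 5: C (all prey gone) → extinct.
No further losses. Total secondary extinctions: 11.

11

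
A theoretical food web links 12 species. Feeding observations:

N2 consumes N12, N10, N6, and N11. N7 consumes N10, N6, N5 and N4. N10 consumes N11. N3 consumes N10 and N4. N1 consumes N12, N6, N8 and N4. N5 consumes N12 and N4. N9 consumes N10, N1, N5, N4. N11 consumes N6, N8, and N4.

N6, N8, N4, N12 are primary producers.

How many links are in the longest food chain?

3 links

One longest chain: N6 → N11 → N10 → N9.
It has 4 species and 3 links.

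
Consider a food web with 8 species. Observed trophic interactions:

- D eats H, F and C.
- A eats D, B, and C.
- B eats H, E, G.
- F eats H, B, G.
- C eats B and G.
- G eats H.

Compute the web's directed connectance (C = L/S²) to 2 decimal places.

The web has S = 8 species and L = 15 feeding links.
C = L / S² = 15 / 64 = 0.2344 ≈ 0.23.

C = 0.23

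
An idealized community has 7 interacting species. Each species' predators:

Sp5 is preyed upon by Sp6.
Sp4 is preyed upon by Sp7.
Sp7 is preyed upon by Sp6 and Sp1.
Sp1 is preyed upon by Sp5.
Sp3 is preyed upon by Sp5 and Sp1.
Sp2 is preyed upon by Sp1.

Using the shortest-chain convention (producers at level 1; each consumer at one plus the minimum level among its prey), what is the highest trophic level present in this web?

Producers (level 1): Sp4, Sp2, Sp3.
Following each consumer down to its lowest-level prey: Sp4 → Sp7 → Sp6 (levels 1 through 3).
All prey of Sp6 (Sp7 2, Sp5 2) are at level 2 or above, so Sp6 is at level 1 + 2 = 3.
Every consumer has at least one prey at level 2 or below, so none exceeds level 3.

3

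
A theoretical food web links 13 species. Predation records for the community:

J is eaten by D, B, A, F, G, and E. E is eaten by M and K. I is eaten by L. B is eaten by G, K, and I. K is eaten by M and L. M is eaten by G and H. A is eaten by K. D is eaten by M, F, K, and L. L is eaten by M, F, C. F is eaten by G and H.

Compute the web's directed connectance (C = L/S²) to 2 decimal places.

C = 0.15

The web has S = 13 species and L = 26 feeding links.
C = L / S² = 26 / 169 = 0.1538 ≈ 0.15.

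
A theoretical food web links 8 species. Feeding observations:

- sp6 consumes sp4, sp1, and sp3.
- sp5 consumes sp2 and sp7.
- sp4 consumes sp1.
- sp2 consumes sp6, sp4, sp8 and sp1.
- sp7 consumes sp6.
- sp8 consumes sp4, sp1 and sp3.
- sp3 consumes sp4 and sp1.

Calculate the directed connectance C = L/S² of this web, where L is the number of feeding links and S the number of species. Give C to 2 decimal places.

The web has S = 8 species and L = 16 feeding links.
C = L / S² = 16 / 64 = 0.2500 ≈ 0.25.

C = 0.25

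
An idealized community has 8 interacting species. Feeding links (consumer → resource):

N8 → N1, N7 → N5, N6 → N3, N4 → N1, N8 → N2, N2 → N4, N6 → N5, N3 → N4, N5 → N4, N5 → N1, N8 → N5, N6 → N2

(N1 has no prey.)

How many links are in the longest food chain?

One longest chain: N1 → N4 → N5 → N8.
It has 4 species and 3 links.

3 links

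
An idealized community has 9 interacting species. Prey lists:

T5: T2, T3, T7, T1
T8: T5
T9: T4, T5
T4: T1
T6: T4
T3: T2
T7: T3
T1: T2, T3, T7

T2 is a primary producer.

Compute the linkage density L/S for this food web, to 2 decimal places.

There are L = 14 links among S = 9 species.
L/S = 14/9 = 1.5556 ≈ 1.56.

L/S = 1.56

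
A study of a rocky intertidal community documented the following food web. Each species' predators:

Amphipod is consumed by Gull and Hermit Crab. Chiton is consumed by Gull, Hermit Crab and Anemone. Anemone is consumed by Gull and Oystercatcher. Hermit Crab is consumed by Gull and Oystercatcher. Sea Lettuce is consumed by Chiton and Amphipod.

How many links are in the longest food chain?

One longest chain: Sea Lettuce → Chiton → Anemone → Oystercatcher.
It has 4 species and 3 links.

3 links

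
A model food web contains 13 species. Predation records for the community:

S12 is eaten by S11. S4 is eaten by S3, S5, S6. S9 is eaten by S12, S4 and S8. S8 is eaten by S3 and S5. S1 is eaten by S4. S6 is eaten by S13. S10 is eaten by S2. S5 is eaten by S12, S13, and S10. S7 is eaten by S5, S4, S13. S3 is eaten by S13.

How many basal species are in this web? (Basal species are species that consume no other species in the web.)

3

Basal species (no prey listed): S7, S9, S1.
Count: 3.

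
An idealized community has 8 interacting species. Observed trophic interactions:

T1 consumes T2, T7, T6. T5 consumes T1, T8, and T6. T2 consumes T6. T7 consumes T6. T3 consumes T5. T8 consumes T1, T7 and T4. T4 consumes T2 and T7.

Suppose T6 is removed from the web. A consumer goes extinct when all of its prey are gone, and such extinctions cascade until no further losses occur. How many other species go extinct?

Remove T6.
Round 1: T7 (all prey gone), T2 (all prey gone) → extinct.
Round 2: T1 (all prey gone), T4 (all prey gone) → extinct.
Round 3: T8 (all prey gone) → extinct.
Round 4: T5 (all prey gone) → extinct.
Round 5: T3 (all prey gone) → extinct.
No further losses. Total secondary extinctions: 7.

7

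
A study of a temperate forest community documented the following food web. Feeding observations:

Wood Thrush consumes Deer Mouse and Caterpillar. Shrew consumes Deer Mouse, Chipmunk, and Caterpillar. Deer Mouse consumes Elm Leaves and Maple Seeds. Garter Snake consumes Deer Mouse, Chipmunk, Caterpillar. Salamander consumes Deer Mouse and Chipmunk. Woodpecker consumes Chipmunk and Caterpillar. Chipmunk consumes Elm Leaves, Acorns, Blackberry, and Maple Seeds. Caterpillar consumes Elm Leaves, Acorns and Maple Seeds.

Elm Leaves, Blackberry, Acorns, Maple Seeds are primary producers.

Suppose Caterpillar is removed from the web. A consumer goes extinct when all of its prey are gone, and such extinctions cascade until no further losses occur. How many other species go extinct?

Remove Caterpillar.
Every predator of it retains at least one other prey: Garter Snake still has Chipmunk, Deer Mouse; Wood Thrush still has Deer Mouse; Shrew still has Chipmunk, Deer Mouse; Woodpecker still has Chipmunk.
No consumer loses all prey, so no secondary extinctions occur.

0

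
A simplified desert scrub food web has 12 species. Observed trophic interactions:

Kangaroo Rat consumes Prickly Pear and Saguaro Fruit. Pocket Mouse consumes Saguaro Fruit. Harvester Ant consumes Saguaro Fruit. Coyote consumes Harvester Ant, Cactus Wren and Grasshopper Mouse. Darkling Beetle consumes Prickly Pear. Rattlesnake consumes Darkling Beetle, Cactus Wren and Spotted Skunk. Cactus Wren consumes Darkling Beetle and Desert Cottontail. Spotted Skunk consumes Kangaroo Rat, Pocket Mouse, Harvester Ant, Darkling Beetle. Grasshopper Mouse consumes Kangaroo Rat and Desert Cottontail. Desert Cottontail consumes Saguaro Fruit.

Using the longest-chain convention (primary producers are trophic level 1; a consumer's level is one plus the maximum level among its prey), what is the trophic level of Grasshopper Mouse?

Trophic level 3

Prickly Pear is a producer → level 1.
Kangaroo Rat eats Prickly Pear (level 1); other prey at levels: Saguaro Fruit 1 → level 2.
Grasshopper Mouse eats Kangaroo Rat (level 2); other prey at levels: Desert Cottontail 2 → level 3.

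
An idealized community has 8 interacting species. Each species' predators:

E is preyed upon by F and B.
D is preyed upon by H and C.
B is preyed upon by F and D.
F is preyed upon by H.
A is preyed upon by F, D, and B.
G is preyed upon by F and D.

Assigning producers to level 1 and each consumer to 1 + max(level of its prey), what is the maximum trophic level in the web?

Producers (level 1): G, A, E.
A → B → D → H gives H level 4.
No species has a prey at level 4, so no species reaches level 5.

4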